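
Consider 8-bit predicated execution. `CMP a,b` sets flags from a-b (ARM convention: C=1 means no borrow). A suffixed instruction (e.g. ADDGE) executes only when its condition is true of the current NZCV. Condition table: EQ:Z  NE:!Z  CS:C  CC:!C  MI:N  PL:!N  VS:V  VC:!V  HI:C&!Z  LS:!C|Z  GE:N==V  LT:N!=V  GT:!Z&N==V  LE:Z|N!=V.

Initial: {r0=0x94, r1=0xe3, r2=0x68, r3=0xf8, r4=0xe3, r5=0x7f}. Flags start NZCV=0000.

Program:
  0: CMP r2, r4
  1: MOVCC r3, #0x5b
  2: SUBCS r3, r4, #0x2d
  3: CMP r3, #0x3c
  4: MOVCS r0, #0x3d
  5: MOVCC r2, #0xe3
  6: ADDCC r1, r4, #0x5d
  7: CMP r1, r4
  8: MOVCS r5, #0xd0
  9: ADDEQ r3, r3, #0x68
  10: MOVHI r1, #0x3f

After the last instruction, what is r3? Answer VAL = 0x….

VAL = 0xc3

0: ✓ CMP  NZCV=1001
1: ✓ MOVCC  r3←0x5b
2: · SUBCS
3: ✓ CMP  NZCV=0010
4: ✓ MOVCS  r0←0x3d
5: · MOVCC
6: · ADDCC
7: ✓ CMP  NZCV=0110
8: ✓ MOVCS  r5←0xd0
9: ✓ ADDEQ  r3←0xc3
10: · MOVHI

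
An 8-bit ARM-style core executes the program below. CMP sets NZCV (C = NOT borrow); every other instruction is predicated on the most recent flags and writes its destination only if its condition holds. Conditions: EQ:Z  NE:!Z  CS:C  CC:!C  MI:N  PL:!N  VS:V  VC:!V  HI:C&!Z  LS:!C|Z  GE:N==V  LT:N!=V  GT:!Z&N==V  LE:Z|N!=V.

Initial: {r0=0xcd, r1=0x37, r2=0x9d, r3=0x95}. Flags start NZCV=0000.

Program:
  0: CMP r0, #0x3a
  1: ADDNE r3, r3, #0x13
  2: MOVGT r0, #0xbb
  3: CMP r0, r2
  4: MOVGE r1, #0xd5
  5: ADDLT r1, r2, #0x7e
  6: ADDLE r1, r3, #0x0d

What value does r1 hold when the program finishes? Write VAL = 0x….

[0] flags=1010 → (cmp)
[1] flags=1010 NE?T → r3=0xa8
[2] flags=1010 GT?F → skip
[3] flags=0010 → (cmp)
[4] flags=0010 GE?T → r1=0xd5
[5] flags=0010 LT?F → skip
[6] flags=0010 LE?F → skip

VAL = 0xd5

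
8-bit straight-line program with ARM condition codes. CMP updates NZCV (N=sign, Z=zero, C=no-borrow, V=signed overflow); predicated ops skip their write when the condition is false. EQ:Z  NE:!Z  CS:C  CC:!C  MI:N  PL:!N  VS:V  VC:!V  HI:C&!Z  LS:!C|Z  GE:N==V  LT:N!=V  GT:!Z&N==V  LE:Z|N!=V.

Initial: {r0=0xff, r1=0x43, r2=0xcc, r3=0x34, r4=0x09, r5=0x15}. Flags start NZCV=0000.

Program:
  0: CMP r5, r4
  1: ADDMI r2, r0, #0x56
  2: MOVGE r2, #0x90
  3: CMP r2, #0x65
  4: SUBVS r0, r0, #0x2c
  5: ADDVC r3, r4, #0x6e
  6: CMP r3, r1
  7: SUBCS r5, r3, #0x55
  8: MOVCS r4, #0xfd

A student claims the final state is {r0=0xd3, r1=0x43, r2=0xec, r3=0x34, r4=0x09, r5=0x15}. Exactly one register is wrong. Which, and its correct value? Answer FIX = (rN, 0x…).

FIX = (r2, 0x90)

[0] flags=0010 → (cmp)
[1] flags=0010 MI?F → skip
[2] flags=0010 GE?T → r2=0x90
[3] flags=0011 → (cmp)
[4] flags=0011 VS?T → r0=0xd3
[5] flags=0011 VC?F → skip
[6] flags=1000 → (cmp)
[7] flags=1000 CS?F → skip
[8] flags=1000 CS?F → skip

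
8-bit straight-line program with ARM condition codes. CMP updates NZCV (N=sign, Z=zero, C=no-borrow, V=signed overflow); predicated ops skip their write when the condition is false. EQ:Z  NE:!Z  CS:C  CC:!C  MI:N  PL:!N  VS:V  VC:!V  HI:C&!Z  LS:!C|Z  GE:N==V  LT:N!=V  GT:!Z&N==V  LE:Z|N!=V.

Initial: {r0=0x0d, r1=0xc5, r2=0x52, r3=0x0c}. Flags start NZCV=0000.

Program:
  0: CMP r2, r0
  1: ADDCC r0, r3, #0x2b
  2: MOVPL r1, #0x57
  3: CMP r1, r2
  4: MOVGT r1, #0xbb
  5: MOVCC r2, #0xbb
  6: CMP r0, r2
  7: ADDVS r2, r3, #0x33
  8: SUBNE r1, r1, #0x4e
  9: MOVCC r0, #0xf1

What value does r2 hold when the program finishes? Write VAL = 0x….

0: ✓ CMP  NZCV=0010
1: · ADDCC
2: ✓ MOVPL  r1←0x57
3: ✓ CMP  NZCV=0010
4: ✓ MOVGT  r1←0xbb
5: · MOVCC
6: ✓ CMP  NZCV=1000
7: · ADDVS
8: ✓ SUBNE  r1←0x6d
9: ✓ MOVCC  r0←0xf1

VAL = 0x52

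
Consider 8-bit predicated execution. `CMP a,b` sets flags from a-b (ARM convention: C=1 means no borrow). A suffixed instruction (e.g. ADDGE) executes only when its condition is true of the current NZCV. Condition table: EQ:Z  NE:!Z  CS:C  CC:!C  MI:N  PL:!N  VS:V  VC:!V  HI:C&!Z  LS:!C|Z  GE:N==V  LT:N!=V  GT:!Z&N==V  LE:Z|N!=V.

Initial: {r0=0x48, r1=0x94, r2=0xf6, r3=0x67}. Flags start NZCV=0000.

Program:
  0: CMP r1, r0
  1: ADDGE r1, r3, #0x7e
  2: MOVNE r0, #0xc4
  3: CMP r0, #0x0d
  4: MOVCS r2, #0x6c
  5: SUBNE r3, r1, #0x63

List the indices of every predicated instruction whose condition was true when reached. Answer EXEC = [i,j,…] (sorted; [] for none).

EXEC = [2,4,5]

0: ✓ CMP  NZCV=0011
1: · ADDGE
2: ✓ MOVNE  r0←0xc4
3: ✓ CMP  NZCV=1010
4: ✓ MOVCS  r2←0x6c
5: ✓ SUBNE  r3←0x31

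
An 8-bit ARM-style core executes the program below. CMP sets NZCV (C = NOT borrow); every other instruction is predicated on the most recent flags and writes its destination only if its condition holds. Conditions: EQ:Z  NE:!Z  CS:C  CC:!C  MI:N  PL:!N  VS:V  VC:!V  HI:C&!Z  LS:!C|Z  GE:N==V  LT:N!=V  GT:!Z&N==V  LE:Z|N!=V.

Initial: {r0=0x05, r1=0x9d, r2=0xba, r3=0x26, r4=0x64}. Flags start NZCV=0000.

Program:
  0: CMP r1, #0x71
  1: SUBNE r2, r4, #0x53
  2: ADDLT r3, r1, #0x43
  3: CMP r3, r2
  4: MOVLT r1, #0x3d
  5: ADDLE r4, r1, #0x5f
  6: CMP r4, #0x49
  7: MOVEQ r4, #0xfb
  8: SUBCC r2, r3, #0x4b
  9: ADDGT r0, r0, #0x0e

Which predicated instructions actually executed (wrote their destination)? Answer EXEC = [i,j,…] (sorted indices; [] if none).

EXEC = [1,2,4,5]

0: ✓ CMP  NZCV=0011
1: ✓ SUBNE  r2←0x11
2: ✓ ADDLT  r3←0xe0
3: ✓ CMP  NZCV=1010
4: ✓ MOVLT  r1←0x3d
5: ✓ ADDLE  r4←0x9c
6: ✓ CMP  NZCV=0011
7: · MOVEQ
8: · SUBCC
9: · ADDGT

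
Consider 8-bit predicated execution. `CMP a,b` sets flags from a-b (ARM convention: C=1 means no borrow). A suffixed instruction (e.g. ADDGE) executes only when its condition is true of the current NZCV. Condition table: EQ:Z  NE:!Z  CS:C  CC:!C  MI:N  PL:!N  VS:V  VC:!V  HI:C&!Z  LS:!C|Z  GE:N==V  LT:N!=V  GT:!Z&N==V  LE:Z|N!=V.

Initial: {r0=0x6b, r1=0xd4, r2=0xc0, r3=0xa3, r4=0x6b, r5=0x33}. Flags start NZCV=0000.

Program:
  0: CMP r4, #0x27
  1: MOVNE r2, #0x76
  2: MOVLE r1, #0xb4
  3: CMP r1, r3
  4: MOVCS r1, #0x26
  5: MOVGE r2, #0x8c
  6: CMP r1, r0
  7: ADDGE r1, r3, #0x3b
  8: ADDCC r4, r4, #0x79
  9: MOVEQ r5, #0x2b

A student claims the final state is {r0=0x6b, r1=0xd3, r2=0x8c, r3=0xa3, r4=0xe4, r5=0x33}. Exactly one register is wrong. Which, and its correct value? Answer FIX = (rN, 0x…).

0: ✓ CMP  NZCV=0010
1: ✓ MOVNE  r2←0x76
2: · MOVLE
3: ✓ CMP  NZCV=0010
4: ✓ MOVCS  r1←0x26
5: ✓ MOVGE  r2←0x8c
6: ✓ CMP  NZCV=1000
7: · ADDGE
8: ✓ ADDCC  r4←0xe4
9: · MOVEQ

FIX = (r1, 0x26)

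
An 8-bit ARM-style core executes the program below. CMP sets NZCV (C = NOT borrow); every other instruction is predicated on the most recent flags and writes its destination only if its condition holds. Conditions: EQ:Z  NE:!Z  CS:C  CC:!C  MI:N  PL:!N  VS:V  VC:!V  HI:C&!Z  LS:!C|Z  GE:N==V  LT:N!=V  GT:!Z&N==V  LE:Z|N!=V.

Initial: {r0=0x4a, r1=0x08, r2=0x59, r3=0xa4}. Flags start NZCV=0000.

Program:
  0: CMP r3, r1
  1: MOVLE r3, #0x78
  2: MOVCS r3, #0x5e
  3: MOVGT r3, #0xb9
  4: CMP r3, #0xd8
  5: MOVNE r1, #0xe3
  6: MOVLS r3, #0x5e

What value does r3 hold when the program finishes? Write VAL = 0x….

VAL = 0x5e

0: ✓ CMP  NZCV=1010
1: ✓ MOVLE  r3←0x78
2: ✓ MOVCS  r3←0x5e
3: · MOVGT
4: ✓ CMP  NZCV=1001
5: ✓ MOVNE  r1←0xe3
6: ✓ MOVLS  r3←0x5e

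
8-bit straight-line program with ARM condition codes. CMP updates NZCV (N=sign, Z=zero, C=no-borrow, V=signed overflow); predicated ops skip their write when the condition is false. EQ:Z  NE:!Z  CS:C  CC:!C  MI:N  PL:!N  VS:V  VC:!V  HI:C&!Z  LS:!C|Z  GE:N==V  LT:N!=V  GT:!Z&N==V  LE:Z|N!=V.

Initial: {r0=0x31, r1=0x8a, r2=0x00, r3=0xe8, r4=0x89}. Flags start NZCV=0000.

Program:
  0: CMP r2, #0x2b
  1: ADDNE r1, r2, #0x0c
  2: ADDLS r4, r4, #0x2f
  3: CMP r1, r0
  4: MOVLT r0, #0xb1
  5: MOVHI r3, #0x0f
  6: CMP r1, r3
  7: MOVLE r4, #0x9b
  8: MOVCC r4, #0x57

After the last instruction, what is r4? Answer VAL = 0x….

VAL = 0x57

[0] flags=1000 → (cmp)
[1] flags=1000 NE?T → r1=0x0c
[2] flags=1000 LS?T → r4=0xb8
[3] flags=1000 → (cmp)
[4] flags=1000 LT?T → r0=0xb1
[5] flags=1000 HI?F → skip
[6] flags=0000 → (cmp)
[7] flags=0000 LE?F → skip
[8] flags=0000 CC?T → r4=0x57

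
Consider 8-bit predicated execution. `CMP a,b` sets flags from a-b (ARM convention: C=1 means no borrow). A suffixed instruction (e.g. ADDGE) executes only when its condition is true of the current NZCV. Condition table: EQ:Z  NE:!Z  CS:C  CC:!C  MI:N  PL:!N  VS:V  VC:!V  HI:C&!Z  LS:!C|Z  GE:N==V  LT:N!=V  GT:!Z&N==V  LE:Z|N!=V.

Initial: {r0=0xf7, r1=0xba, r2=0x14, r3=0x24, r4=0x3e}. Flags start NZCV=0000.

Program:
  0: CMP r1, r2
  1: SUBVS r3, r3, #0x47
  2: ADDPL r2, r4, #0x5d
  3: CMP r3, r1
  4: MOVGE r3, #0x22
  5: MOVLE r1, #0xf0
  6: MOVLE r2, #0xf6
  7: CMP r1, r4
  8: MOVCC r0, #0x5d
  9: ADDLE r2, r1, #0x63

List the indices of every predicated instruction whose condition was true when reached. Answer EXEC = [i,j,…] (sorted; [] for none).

EXEC = [4,9]

[0] flags=1010 → (cmp)
[1] flags=1010 VS?F → skip
[2] flags=1010 PL?F → skip
[3] flags=0000 → (cmp)
[4] flags=0000 GE?T → r3=0x22
[5] flags=0000 LE?F → skip
[6] flags=0000 LE?F → skip
[7] flags=0011 → (cmp)
[8] flags=0011 CC?F → skip
[9] flags=0011 LE?T → r2=0x1d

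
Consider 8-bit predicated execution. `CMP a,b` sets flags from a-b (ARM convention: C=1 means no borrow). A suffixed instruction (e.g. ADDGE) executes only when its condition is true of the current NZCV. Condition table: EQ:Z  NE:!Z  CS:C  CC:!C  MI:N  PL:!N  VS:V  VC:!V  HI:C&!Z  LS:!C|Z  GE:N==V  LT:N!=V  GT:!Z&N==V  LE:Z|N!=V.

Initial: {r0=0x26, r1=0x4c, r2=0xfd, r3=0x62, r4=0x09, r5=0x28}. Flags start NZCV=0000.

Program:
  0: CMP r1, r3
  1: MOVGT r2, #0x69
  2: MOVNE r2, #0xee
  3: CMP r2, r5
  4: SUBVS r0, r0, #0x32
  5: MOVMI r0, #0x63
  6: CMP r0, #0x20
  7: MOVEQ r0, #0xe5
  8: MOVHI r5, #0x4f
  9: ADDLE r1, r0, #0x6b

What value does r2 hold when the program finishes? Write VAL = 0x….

0: ✓ CMP  NZCV=1000
1: · MOVGT
2: ✓ MOVNE  r2←0xee
3: ✓ CMP  NZCV=1010
4: · SUBVS
5: ✓ MOVMI  r0←0x63
6: ✓ CMP  NZCV=0010
7: · MOVEQ
8: ✓ MOVHI  r5←0x4f
9: · ADDLE

VAL = 0xee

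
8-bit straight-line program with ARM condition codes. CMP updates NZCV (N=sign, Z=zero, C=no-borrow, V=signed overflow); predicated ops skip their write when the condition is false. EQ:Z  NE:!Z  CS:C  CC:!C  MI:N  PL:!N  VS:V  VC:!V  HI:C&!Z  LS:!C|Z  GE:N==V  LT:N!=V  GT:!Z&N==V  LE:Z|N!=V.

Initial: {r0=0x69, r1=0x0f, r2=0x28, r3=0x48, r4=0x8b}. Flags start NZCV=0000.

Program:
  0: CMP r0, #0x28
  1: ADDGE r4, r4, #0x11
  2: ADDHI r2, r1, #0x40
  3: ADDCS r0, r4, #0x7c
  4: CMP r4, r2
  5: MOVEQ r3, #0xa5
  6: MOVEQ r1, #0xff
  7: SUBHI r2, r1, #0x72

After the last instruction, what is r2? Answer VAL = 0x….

VAL = 0x9d

0: ✓ CMP  NZCV=0010
1: ✓ ADDGE  r4←0x9c
2: ✓ ADDHI  r2←0x4f
3: ✓ ADDCS  r0←0x18
4: ✓ CMP  NZCV=0011
5: · MOVEQ
6: · MOVEQ
7: ✓ SUBHI  r2←0x9d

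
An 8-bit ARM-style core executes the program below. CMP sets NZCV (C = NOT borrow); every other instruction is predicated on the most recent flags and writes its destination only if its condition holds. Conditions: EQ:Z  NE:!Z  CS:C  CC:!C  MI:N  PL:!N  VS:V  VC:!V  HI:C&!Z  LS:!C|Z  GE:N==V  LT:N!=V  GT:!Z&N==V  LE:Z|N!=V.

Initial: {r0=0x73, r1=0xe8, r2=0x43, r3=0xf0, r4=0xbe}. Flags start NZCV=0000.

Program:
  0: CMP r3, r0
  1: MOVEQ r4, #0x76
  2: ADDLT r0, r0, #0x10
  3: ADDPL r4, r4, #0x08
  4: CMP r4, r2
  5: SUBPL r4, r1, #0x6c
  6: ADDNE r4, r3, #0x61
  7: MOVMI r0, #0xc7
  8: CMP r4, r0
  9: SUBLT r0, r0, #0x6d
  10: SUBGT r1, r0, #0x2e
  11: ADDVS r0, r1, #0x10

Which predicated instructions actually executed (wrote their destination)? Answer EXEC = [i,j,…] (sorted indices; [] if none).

EXEC = [2,3,6,7,10,11]

0: ✓ CMP  NZCV=0011
1: · MOVEQ
2: ✓ ADDLT  r0←0x83
3: ✓ ADDPL  r4←0xc6
4: ✓ CMP  NZCV=1010
5: · SUBPL
6: ✓ ADDNE  r4←0x51
7: ✓ MOVMI  r0←0xc7
8: ✓ CMP  NZCV=1001
9: · SUBLT
10: ✓ SUBGT  r1←0x99
11: ✓ ADDVS  r0←0xa9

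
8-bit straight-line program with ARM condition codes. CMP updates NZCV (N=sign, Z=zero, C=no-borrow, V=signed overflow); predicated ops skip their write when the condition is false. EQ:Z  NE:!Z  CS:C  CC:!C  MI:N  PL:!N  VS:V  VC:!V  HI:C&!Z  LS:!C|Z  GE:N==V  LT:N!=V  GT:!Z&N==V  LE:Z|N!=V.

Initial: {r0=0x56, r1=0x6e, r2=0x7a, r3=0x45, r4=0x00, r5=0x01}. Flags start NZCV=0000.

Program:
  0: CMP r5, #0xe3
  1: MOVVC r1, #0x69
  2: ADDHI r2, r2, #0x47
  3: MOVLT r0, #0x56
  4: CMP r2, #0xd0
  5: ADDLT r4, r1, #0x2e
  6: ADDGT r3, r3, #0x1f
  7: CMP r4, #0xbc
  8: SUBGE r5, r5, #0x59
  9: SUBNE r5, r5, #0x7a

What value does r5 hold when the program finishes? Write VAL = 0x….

VAL = 0x2e

0: ✓ CMP  NZCV=0000
1: ✓ MOVVC  r1←0x69
2: · ADDHI
3: · MOVLT
4: ✓ CMP  NZCV=1001
5: · ADDLT
6: ✓ ADDGT  r3←0x64
7: ✓ CMP  NZCV=0000
8: ✓ SUBGE  r5←0xa8
9: ✓ SUBNE  r5←0x2e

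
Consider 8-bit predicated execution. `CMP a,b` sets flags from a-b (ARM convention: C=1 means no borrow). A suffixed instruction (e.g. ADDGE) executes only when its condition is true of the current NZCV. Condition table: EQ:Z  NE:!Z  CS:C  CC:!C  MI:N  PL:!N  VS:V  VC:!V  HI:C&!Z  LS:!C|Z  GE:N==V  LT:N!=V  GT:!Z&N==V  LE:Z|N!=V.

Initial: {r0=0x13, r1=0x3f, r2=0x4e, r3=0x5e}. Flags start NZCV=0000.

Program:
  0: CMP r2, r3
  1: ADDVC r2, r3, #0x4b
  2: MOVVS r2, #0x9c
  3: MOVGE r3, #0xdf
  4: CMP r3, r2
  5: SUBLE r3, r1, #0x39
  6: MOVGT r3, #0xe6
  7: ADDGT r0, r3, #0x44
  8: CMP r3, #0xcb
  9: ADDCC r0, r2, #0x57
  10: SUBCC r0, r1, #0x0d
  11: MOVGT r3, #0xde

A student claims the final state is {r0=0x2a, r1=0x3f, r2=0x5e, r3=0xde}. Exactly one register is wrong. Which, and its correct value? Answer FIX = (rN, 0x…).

FIX = (r2, 0xa9)

[0] flags=1000 → (cmp)
[1] flags=1000 VC?T → r2=0xa9
[2] flags=1000 VS?F → skip
[3] flags=1000 GE?F → skip
[4] flags=1001 → (cmp)
[5] flags=1001 LE?F → skip
[6] flags=1001 GT?T → r3=0xe6
[7] flags=1001 GT?T → r0=0x2a
[8] flags=0010 → (cmp)
[9] flags=0010 CC?F → skip
[10] flags=0010 CC?F → skip
[11] flags=0010 GT?T → r3=0xde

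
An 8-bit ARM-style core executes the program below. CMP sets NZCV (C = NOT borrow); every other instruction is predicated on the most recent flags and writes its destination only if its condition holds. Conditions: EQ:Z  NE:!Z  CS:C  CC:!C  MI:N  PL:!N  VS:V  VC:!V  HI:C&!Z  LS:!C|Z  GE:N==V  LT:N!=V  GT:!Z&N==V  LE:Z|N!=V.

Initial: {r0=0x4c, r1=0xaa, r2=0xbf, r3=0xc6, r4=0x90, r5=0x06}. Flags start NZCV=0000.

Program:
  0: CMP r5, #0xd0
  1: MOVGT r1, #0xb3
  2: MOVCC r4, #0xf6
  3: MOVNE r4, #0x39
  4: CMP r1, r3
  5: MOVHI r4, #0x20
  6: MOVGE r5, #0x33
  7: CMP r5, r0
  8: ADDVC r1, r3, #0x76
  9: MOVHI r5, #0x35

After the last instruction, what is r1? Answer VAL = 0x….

[0] flags=0000 → (cmp)
[1] flags=0000 GT?T → r1=0xb3
[2] flags=0000 CC?T → r4=0xf6
[3] flags=0000 NE?T → r4=0x39
[4] flags=1000 → (cmp)
[5] flags=1000 HI?F → skip
[6] flags=1000 GE?F → skip
[7] flags=1000 → (cmp)
[8] flags=1000 VC?T → r1=0x3c
[9] flags=1000 HI?F → skip

VAL = 0x3c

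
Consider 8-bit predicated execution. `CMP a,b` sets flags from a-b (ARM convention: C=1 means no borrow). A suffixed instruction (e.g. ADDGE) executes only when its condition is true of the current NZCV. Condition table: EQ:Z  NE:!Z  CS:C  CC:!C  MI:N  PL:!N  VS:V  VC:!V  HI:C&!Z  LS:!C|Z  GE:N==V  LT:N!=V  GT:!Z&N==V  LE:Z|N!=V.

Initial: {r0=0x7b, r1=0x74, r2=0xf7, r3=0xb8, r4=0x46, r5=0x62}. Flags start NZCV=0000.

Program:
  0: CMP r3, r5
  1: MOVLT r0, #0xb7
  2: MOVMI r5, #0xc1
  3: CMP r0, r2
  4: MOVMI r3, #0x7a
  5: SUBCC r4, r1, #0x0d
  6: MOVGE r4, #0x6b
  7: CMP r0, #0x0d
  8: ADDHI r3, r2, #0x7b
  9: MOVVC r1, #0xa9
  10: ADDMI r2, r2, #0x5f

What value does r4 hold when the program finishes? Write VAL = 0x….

VAL = 0x67

0: ✓ CMP  NZCV=0011
1: ✓ MOVLT  r0←0xb7
2: · MOVMI
3: ✓ CMP  NZCV=1000
4: ✓ MOVMI  r3←0x7a
5: ✓ SUBCC  r4←0x67
6: · MOVGE
7: ✓ CMP  NZCV=1010
8: ✓ ADDHI  r3←0x72
9: ✓ MOVVC  r1←0xa9
10: ✓ ADDMI  r2←0x56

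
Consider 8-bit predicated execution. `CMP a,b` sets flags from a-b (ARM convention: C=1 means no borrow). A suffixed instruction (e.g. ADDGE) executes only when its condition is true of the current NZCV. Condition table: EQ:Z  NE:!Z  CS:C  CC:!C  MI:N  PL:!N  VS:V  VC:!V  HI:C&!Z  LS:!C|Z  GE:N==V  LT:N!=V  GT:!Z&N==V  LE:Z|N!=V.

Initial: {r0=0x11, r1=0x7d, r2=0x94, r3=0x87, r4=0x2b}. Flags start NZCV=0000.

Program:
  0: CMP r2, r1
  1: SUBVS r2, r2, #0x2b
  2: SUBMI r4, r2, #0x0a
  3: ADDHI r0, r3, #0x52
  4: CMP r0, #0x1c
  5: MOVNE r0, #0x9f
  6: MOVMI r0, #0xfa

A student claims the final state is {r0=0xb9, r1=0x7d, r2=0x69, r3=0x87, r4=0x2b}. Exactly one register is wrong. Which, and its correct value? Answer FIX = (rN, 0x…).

FIX = (r0, 0xfa)

[0] flags=0011 → (cmp)
[1] flags=0011 VS?T → r2=0x69
[2] flags=0011 MI?F → skip
[3] flags=0011 HI?T → r0=0xd9
[4] flags=1010 → (cmp)
[5] flags=1010 NE?T → r0=0x9f
[6] flags=1010 MI?T → r0=0xfa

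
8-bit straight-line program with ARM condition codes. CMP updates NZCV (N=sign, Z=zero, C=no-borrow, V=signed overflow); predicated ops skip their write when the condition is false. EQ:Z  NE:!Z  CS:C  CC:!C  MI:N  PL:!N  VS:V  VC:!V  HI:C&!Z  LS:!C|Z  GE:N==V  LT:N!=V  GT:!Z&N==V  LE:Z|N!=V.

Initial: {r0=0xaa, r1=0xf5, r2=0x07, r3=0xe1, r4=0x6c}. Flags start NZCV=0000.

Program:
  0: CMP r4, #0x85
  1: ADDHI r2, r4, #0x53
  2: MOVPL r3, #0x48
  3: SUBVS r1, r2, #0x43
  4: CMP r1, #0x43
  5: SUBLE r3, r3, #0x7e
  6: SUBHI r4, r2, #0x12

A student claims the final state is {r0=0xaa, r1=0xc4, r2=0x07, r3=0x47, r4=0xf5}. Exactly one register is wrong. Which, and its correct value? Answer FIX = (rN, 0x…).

FIX = (r3, 0x63)

[0] flags=1001 → (cmp)
[1] flags=1001 HI?F → skip
[2] flags=1001 PL?F → skip
[3] flags=1001 VS?T → r1=0xc4
[4] flags=1010 → (cmp)
[5] flags=1010 LE?T → r3=0x63
[6] flags=1010 HI?T → r4=0xf5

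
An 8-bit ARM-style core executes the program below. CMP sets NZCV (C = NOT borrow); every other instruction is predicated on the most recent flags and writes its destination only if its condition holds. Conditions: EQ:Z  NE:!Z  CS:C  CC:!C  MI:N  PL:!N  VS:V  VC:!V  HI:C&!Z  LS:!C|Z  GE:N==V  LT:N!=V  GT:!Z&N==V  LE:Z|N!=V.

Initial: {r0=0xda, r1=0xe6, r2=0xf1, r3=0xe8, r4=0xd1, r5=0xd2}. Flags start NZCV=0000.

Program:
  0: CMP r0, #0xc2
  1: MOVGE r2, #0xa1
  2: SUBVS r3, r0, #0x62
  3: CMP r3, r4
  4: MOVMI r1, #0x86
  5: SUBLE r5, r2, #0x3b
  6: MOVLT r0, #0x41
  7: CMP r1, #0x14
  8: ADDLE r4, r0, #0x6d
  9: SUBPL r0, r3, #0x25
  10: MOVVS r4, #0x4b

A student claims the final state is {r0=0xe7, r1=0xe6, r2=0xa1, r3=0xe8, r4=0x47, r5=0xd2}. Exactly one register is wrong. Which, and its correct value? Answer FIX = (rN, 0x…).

0: ✓ CMP  NZCV=0010
1: ✓ MOVGE  r2←0xa1
2: · SUBVS
3: ✓ CMP  NZCV=0010
4: · MOVMI
5: · SUBLE
6: · MOVLT
7: ✓ CMP  NZCV=1010
8: ✓ ADDLE  r4←0x47
9: · SUBPL
10: · MOVVS

FIX = (r0, 0xda)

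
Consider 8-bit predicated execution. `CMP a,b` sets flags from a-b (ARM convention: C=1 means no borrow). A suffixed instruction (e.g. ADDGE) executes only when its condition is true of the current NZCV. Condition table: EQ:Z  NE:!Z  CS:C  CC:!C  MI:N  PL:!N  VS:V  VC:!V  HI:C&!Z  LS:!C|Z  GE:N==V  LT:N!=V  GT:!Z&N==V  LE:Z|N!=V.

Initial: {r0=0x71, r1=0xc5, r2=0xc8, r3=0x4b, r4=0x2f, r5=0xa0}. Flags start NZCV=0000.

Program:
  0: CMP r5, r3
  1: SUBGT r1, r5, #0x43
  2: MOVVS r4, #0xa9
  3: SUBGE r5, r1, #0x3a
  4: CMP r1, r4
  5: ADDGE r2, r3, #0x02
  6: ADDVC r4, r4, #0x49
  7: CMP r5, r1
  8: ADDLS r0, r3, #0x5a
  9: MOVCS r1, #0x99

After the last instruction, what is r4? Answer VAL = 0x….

[0] flags=0011 → (cmp)
[1] flags=0011 GT?F → skip
[2] flags=0011 VS?T → r4=0xa9
[3] flags=0011 GE?F → skip
[4] flags=0010 → (cmp)
[5] flags=0010 GE?T → r2=0x4d
[6] flags=0010 VC?T → r4=0xf2
[7] flags=1000 → (cmp)
[8] flags=1000 LS?T → r0=0xa5
[9] flags=1000 CS?F → skip

VAL = 0xf2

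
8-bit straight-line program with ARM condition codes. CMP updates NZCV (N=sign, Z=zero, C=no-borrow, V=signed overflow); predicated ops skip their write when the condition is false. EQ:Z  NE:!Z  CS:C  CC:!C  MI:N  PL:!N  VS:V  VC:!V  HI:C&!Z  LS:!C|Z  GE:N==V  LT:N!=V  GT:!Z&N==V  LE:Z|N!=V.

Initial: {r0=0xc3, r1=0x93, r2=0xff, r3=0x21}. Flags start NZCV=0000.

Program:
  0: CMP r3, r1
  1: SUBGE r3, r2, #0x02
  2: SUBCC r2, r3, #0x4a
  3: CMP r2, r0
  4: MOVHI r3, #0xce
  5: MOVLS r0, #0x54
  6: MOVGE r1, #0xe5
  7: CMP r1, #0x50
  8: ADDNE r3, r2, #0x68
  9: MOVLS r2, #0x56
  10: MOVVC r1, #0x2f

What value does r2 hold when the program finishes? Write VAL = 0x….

0: ✓ CMP  NZCV=1001
1: ✓ SUBGE  r3←0xfd
2: ✓ SUBCC  r2←0xb3
3: ✓ CMP  NZCV=1000
4: · MOVHI
5: ✓ MOVLS  r0←0x54
6: · MOVGE
7: ✓ CMP  NZCV=0011
8: ✓ ADDNE  r3←0x1b
9: · MOVLS
10: · MOVVC

VAL = 0xb3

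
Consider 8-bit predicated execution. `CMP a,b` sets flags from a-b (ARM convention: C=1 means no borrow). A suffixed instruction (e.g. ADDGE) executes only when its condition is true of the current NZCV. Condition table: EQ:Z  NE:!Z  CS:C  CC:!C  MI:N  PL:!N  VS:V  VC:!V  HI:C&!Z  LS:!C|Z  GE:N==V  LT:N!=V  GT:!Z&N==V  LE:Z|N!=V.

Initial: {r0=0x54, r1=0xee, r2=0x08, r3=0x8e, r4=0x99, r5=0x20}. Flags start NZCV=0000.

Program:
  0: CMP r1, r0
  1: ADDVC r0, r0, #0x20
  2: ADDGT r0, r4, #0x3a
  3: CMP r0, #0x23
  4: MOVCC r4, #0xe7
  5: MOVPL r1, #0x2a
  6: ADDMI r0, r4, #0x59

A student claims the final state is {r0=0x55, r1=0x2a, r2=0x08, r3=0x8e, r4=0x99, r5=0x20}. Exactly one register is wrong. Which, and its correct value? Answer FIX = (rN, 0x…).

0: ✓ CMP  NZCV=1010
1: ✓ ADDVC  r0←0x74
2: · ADDGT
3: ✓ CMP  NZCV=0010
4: · MOVCC
5: ✓ MOVPL  r1←0x2a
6: · ADDMI

FIX = (r0, 0x74)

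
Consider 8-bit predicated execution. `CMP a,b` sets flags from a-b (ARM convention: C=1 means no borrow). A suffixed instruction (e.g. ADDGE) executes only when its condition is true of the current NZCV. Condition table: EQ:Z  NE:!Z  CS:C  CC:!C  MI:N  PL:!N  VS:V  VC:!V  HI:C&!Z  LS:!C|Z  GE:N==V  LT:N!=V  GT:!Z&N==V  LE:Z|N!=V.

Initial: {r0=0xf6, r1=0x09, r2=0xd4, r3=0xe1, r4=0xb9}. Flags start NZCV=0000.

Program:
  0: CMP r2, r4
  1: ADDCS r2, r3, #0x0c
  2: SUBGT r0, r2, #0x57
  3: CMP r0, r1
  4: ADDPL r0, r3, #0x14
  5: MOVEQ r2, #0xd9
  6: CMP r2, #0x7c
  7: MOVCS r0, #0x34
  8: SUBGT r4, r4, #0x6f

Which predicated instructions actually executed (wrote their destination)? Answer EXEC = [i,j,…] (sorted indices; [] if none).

EXEC = [1,2,7]

0: ✓ CMP  NZCV=0010
1: ✓ ADDCS  r2←0xed
2: ✓ SUBGT  r0←0x96
3: ✓ CMP  NZCV=1010
4: · ADDPL
5: · MOVEQ
6: ✓ CMP  NZCV=0011
7: ✓ MOVCS  r0←0x34
8: · SUBGT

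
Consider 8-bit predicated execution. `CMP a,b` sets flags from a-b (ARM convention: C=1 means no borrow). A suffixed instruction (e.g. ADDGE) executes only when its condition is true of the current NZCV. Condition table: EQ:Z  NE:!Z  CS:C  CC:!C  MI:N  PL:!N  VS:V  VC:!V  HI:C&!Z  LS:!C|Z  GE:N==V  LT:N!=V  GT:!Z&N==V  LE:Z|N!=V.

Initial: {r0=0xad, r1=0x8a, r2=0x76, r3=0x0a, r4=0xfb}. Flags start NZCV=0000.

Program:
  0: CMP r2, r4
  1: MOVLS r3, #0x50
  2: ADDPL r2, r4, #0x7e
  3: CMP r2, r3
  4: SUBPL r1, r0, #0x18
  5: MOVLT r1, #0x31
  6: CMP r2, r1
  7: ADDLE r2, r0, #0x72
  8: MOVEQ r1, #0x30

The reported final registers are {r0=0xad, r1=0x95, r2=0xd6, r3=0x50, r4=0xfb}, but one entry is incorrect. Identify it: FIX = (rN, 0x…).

0: ✓ CMP  NZCV=0000
1: ✓ MOVLS  r3←0x50
2: ✓ ADDPL  r2←0x79
3: ✓ CMP  NZCV=0010
4: ✓ SUBPL  r1←0x95
5: · MOVLT
6: ✓ CMP  NZCV=1001
7: · ADDLE
8: · MOVEQ

FIX = (r2, 0x79)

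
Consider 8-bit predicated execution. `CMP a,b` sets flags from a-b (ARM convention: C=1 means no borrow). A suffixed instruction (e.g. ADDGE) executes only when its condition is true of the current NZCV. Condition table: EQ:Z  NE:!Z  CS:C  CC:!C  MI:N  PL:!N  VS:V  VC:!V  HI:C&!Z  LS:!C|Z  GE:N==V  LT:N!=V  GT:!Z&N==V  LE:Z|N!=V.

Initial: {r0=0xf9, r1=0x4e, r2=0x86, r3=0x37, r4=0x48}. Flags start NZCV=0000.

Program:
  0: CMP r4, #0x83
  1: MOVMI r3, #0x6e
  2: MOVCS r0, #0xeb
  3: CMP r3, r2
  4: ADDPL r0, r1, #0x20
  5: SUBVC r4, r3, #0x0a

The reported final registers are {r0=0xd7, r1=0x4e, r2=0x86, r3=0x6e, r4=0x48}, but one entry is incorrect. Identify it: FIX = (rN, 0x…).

FIX = (r0, 0xf9)

[0] flags=1001 → (cmp)
[1] flags=1001 MI?T → r3=0x6e
[2] flags=1001 CS?F → skip
[3] flags=1001 → (cmp)
[4] flags=1001 PL?F → skip
[5] flags=1001 VC?F → skip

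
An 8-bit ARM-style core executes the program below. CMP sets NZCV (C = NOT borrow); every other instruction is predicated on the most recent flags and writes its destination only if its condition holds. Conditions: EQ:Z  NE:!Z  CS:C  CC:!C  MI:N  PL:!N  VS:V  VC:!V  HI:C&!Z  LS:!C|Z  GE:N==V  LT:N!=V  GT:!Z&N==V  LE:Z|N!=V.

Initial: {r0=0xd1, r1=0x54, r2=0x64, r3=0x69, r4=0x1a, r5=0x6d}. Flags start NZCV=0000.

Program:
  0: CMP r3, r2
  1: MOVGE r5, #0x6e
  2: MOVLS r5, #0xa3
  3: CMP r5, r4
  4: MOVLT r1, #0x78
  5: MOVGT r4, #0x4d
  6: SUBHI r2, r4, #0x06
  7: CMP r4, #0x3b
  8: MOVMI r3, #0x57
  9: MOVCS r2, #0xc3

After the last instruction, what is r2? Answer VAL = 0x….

[0] flags=0010 → (cmp)
[1] flags=0010 GE?T → r5=0x6e
[2] flags=0010 LS?F → skip
[3] flags=0010 → (cmp)
[4] flags=0010 LT?F → skip
[5] flags=0010 GT?T → r4=0x4d
[6] flags=0010 HI?T → r2=0x47
[7] flags=0010 → (cmp)
[8] flags=0010 MI?F → skip
[9] flags=0010 CS?T → r2=0xc3

VAL = 0xc3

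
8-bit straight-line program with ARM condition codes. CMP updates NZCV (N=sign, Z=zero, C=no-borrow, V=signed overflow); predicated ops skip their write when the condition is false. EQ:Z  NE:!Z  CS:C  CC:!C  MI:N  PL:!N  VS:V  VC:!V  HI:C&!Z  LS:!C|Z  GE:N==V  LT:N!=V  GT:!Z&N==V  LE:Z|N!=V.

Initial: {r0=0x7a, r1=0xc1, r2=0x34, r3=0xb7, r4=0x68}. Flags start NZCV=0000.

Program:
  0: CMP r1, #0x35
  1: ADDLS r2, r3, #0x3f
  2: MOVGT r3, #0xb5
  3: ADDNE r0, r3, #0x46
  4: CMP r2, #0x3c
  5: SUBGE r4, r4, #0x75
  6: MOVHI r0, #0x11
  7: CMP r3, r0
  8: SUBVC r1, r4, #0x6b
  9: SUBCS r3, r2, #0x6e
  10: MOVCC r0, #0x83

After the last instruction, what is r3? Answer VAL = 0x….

[0] flags=1010 → (cmp)
[1] flags=1010 LS?F → skip
[2] flags=1010 GT?F → skip
[3] flags=1010 NE?T → r0=0xfd
[4] flags=1000 → (cmp)
[5] flags=1000 GE?F → skip
[6] flags=1000 HI?F → skip
[7] flags=1000 → (cmp)
[8] flags=1000 VC?T → r1=0xfd
[9] flags=1000 CS?F → skip
[10] flags=1000 CC?T → r0=0x83

VAL = 0xb7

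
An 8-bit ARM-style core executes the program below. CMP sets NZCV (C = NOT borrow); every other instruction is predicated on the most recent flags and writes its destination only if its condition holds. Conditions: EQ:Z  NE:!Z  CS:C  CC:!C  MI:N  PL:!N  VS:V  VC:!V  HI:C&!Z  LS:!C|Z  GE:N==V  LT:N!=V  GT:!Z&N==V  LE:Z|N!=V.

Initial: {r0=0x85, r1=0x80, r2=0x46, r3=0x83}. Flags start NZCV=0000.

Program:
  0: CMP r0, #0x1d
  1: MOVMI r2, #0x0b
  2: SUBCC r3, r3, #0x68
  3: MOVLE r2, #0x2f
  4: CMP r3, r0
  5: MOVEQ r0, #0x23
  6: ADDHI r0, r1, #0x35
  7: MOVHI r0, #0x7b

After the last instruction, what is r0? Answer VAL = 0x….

VAL = 0x85

[0] flags=0011 → (cmp)
[1] flags=0011 MI?F → skip
[2] flags=0011 CC?F → skip
[3] flags=0011 LE?T → r2=0x2f
[4] flags=1000 → (cmp)
[5] flags=1000 EQ?F → skip
[6] flags=1000 HI?F → skip
[7] flags=1000 HI?F → skip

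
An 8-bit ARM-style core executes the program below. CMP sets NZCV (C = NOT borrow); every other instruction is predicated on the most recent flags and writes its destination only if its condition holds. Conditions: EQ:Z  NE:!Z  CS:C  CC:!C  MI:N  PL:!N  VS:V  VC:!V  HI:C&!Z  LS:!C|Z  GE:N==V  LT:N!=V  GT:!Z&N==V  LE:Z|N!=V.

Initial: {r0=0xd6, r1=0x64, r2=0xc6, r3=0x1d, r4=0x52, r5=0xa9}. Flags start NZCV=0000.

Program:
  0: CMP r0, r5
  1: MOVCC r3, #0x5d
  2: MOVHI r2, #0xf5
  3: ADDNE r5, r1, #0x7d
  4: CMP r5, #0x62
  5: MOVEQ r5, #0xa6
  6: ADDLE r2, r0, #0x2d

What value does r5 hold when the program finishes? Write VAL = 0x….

VAL = 0xe1

0: ✓ CMP  NZCV=0010
1: · MOVCC
2: ✓ MOVHI  r2←0xf5
3: ✓ ADDNE  r5←0xe1
4: ✓ CMP  NZCV=0011
5: · MOVEQ
6: ✓ ADDLE  r2←0x03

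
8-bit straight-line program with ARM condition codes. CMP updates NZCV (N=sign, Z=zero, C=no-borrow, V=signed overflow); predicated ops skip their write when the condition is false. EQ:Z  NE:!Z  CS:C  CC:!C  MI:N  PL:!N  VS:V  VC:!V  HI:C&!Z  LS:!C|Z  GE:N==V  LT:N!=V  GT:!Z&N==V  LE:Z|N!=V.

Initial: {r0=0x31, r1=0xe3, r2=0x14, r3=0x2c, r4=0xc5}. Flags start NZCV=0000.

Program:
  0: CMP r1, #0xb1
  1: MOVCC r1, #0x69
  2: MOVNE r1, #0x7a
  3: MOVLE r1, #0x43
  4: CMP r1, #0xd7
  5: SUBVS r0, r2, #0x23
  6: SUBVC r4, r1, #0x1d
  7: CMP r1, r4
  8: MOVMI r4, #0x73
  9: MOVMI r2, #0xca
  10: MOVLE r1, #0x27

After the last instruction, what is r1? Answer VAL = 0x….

VAL = 0x7a

[0] flags=0010 → (cmp)
[1] flags=0010 CC?F → skip
[2] flags=0010 NE?T → r1=0x7a
[3] flags=0010 LE?F → skip
[4] flags=1001 → (cmp)
[5] flags=1001 VS?T → r0=0xf1
[6] flags=1001 VC?F → skip
[7] flags=1001 → (cmp)
[8] flags=1001 MI?T → r4=0x73
[9] flags=1001 MI?T → r2=0xca
[10] flags=1001 LE?F → skip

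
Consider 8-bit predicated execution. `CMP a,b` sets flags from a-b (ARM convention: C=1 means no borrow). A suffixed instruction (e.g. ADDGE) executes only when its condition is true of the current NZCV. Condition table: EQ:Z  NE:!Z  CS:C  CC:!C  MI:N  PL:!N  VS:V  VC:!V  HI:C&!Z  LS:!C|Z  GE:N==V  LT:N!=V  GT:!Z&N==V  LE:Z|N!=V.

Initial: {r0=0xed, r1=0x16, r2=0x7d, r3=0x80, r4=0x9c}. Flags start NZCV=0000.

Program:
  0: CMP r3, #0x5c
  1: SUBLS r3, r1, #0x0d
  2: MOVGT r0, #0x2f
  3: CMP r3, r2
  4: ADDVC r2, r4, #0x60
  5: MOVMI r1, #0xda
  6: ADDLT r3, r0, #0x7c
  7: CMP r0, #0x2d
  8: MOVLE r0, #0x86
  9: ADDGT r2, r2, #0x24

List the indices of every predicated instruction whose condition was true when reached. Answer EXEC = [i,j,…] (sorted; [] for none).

0: ✓ CMP  NZCV=0011
1: · SUBLS
2: · MOVGT
3: ✓ CMP  NZCV=0011
4: · ADDVC
5: · MOVMI
6: ✓ ADDLT  r3←0x69
7: ✓ CMP  NZCV=1010
8: ✓ MOVLE  r0←0x86
9: · ADDGT

EXEC = [6,8]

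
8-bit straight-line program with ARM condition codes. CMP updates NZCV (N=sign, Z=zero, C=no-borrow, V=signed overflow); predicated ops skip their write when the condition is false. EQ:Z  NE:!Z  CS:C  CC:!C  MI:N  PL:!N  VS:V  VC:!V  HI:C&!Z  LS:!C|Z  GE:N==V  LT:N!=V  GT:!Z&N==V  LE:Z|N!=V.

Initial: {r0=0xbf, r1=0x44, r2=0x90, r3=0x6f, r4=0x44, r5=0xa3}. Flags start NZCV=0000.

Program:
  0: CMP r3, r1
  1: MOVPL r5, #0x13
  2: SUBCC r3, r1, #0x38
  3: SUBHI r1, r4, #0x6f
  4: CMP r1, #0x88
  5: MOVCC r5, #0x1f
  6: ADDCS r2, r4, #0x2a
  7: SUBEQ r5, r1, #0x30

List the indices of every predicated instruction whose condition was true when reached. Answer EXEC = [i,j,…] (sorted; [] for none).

0: ✓ CMP  NZCV=0010
1: ✓ MOVPL  r5←0x13
2: · SUBCC
3: ✓ SUBHI  r1←0xd5
4: ✓ CMP  NZCV=0010
5: · MOVCC
6: ✓ ADDCS  r2←0x6e
7: · SUBEQ

EXEC = [1,3,6]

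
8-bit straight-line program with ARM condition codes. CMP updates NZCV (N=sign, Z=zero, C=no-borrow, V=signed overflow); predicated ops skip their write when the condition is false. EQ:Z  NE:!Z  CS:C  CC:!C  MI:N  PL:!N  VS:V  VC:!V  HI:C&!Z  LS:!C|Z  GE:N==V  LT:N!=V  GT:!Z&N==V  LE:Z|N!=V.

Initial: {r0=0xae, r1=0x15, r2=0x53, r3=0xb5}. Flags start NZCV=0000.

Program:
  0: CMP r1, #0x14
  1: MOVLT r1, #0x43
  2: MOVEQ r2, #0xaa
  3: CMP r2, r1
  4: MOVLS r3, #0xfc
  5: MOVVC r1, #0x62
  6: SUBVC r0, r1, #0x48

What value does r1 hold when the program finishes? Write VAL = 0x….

0: ✓ CMP  NZCV=0010
1: · MOVLT
2: · MOVEQ
3: ✓ CMP  NZCV=0010
4: · MOVLS
5: ✓ MOVVC  r1←0x62
6: ✓ SUBVC  r0←0x1a

VAL = 0x62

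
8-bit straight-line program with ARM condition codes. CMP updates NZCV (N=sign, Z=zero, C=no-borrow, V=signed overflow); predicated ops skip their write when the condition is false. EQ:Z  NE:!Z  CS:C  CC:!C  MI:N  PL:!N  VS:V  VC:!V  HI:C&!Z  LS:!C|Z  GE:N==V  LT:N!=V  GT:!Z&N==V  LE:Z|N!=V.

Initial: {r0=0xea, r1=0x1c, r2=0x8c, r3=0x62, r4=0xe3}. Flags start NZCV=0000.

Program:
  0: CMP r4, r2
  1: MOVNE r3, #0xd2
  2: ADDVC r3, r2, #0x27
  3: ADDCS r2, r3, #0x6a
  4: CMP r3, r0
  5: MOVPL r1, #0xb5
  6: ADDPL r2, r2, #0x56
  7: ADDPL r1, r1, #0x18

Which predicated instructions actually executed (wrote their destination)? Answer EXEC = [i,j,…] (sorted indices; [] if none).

EXEC = [1,2,3]

0: ✓ CMP  NZCV=0010
1: ✓ MOVNE  r3←0xd2
2: ✓ ADDVC  r3←0xb3
3: ✓ ADDCS  r2←0x1d
4: ✓ CMP  NZCV=1000
5: · MOVPL
6: · ADDPL
7: · ADDPL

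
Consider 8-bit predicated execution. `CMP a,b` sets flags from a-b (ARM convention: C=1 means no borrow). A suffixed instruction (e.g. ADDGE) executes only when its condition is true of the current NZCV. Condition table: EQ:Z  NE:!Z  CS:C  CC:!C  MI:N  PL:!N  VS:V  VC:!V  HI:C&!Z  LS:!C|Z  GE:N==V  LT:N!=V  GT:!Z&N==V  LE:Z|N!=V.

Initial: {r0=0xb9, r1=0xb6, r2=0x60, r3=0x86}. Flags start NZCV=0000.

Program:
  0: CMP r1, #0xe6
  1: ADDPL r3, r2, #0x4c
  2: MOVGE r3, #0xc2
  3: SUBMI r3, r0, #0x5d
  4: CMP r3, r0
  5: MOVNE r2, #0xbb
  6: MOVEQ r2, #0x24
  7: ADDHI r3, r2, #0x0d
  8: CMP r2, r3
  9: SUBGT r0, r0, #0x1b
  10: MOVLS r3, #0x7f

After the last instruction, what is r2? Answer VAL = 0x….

VAL = 0xbb

0: ✓ CMP  NZCV=1000
1: · ADDPL
2: · MOVGE
3: ✓ SUBMI  r3←0x5c
4: ✓ CMP  NZCV=1001
5: ✓ MOVNE  r2←0xbb
6: · MOVEQ
7: · ADDHI
8: ✓ CMP  NZCV=0011
9: · SUBGT
10: · MOVLS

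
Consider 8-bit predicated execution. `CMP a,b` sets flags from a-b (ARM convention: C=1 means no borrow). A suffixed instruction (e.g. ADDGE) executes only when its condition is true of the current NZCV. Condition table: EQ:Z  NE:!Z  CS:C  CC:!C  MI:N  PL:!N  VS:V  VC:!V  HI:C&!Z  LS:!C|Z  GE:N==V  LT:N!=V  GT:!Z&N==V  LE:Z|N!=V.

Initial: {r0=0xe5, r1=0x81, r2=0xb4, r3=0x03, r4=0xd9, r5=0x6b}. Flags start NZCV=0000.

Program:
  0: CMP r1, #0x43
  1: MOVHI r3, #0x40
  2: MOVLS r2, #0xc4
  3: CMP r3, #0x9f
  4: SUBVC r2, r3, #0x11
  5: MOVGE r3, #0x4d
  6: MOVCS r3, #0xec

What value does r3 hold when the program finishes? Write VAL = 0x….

[0] flags=0011 → (cmp)
[1] flags=0011 HI?T → r3=0x40
[2] flags=0011 LS?F → skip
[3] flags=1001 → (cmp)
[4] flags=1001 VC?F → skip
[5] flags=1001 GE?T → r3=0x4d
[6] flags=1001 CS?F → skip

VAL = 0x4d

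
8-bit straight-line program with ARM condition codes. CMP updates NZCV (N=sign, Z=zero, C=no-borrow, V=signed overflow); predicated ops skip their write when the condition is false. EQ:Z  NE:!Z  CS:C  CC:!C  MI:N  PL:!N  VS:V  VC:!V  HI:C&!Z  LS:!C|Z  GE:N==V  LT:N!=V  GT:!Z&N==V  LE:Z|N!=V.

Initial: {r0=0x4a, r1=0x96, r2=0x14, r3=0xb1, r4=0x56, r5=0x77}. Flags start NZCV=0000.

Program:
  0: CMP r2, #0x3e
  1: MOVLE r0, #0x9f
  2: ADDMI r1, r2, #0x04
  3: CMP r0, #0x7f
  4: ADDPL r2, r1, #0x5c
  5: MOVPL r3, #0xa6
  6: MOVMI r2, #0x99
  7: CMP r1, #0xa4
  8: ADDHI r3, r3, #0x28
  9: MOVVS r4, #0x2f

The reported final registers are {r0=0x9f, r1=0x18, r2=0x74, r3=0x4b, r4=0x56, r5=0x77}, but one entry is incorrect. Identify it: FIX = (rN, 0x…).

0: ✓ CMP  NZCV=1000
1: ✓ MOVLE  r0←0x9f
2: ✓ ADDMI  r1←0x18
3: ✓ CMP  NZCV=0011
4: ✓ ADDPL  r2←0x74
5: ✓ MOVPL  r3←0xa6
6: · MOVMI
7: ✓ CMP  NZCV=0000
8: · ADDHI
9: · MOVVS

FIX = (r3, 0xa6)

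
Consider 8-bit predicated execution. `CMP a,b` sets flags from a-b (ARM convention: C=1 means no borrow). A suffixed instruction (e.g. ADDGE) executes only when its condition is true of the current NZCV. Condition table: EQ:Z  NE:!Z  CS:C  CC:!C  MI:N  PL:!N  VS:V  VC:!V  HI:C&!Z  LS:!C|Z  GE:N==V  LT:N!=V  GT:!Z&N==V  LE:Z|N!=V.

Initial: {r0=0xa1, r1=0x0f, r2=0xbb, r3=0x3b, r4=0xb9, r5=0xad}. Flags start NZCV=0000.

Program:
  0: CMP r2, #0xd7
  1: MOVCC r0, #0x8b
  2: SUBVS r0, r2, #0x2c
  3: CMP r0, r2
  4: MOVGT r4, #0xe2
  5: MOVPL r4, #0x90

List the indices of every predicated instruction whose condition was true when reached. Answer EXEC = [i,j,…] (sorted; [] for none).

0: ✓ CMP  NZCV=1000
1: ✓ MOVCC  r0←0x8b
2: · SUBVS
3: ✓ CMP  NZCV=1000
4: · MOVGT
5: · MOVPL

EXEC = [1]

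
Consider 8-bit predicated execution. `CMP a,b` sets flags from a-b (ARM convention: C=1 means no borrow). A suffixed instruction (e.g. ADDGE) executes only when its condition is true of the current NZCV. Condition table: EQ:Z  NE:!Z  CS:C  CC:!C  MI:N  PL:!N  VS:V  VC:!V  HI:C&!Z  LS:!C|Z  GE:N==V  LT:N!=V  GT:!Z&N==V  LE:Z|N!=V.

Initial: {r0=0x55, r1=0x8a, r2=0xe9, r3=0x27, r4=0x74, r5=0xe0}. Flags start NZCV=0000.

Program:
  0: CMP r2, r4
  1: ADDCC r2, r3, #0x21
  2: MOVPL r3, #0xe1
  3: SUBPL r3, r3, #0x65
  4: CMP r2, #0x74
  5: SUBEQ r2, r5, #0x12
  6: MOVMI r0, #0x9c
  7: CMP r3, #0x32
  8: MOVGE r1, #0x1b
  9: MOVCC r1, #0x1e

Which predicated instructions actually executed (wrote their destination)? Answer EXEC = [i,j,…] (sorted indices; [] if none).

0: ✓ CMP  NZCV=0011
1: · ADDCC
2: ✓ MOVPL  r3←0xe1
3: ✓ SUBPL  r3←0x7c
4: ✓ CMP  NZCV=0011
5: · SUBEQ
6: · MOVMI
7: ✓ CMP  NZCV=0010
8: ✓ MOVGE  r1←0x1b
9: · MOVCC

EXEC = [2,3,8]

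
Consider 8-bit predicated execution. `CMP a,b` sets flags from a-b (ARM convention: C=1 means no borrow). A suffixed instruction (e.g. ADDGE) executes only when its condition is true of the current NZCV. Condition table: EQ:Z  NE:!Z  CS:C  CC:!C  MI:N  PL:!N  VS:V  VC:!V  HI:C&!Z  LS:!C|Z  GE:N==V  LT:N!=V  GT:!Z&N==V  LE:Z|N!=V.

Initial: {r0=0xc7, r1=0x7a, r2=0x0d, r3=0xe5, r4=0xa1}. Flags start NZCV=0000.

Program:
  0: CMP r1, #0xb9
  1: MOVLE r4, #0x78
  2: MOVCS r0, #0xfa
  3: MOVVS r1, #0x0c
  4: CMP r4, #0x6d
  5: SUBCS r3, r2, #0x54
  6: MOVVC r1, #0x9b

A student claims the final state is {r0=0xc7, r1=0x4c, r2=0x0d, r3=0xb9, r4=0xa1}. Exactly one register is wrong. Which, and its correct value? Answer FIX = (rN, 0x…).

0: ✓ CMP  NZCV=1001
1: · MOVLE
2: · MOVCS
3: ✓ MOVVS  r1←0x0c
4: ✓ CMP  NZCV=0011
5: ✓ SUBCS  r3←0xb9
6: · MOVVC

FIX = (r1, 0x0c)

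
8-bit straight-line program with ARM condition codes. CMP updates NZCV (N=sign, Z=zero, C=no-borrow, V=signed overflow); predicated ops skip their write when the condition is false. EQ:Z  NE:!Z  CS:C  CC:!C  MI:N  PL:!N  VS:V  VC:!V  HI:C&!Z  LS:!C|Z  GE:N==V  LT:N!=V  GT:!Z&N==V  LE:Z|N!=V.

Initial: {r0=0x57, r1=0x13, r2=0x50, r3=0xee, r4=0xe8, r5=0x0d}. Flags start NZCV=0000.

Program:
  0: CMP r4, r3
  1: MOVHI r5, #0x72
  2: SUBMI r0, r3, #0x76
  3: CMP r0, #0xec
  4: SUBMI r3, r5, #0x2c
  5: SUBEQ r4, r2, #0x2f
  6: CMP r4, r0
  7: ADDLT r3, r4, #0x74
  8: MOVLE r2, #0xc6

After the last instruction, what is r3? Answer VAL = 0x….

VAL = 0x5c

[0] flags=1000 → (cmp)
[1] flags=1000 HI?F → skip
[2] flags=1000 MI?T → r0=0x78
[3] flags=1001 → (cmp)
[4] flags=1001 MI?T → r3=0xe1
[5] flags=1001 EQ?F → skip
[6] flags=0011 → (cmp)
[7] flags=0011 LT?T → r3=0x5c
[8] flags=0011 LE?T → r2=0xc6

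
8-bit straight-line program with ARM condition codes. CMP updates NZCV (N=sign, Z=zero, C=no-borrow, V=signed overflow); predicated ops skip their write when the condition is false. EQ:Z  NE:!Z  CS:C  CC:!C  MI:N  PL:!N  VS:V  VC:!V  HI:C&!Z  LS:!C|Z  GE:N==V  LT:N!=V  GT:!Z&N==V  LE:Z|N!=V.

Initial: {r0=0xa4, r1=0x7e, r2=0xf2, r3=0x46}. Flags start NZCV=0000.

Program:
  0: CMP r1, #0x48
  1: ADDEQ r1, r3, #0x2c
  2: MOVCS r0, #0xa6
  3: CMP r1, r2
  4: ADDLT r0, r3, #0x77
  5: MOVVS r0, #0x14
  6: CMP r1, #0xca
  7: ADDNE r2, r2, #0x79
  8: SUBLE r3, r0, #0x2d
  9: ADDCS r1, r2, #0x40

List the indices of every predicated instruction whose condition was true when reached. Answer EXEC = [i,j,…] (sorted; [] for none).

EXEC = [2,5,7]

0: ✓ CMP  NZCV=0010
1: · ADDEQ
2: ✓ MOVCS  r0←0xa6
3: ✓ CMP  NZCV=1001
4: · ADDLT
5: ✓ MOVVS  r0←0x14
6: ✓ CMP  NZCV=1001
7: ✓ ADDNE  r2←0x6b
8: · SUBLE
9: · ADDCS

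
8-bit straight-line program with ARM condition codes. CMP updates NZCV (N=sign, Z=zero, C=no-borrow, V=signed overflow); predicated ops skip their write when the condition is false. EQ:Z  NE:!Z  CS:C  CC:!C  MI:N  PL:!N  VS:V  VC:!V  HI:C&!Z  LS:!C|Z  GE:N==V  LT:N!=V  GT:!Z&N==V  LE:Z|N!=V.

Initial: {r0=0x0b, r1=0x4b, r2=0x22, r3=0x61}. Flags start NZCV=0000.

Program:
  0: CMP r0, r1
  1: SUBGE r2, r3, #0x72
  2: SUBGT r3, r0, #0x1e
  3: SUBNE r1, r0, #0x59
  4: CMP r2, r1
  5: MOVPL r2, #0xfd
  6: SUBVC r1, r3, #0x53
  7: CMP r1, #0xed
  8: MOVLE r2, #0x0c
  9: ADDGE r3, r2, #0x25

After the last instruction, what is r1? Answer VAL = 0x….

[0] flags=1000 → (cmp)
[1] flags=1000 GE?F → skip
[2] flags=1000 GT?F → skip
[3] flags=1000 NE?T → r1=0xb2
[4] flags=0000 → (cmp)
[5] flags=0000 PL?T → r2=0xfd
[6] flags=0000 VC?T → r1=0x0e
[7] flags=0000 → (cmp)
[8] flags=0000 LE?F → skip
[9] flags=0000 GE?T → r3=0x22

VAL = 0x0e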